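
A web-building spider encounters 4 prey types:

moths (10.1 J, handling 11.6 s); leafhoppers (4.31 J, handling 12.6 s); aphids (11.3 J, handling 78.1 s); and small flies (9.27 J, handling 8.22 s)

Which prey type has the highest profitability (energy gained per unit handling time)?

small flies

Profitability E/h (J/s): moths = 10.1/11.6 = 0.871, leafhoppers = 4.31/12.6 = 0.342, aphids = 11.3/78.1 = 0.145, small flies = 9.27/8.22 = 1.13.
Ranked: small flies > moths > leafhoppers > aphids.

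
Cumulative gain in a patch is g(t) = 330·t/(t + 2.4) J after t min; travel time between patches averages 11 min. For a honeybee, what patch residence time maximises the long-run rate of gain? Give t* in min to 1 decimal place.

5.1 min

Optimal t* satisfies g'(t*) = g(t*)/(T + t*).
g'(t) = 330·2.4/(t + 2.4)². Setting 330·2.4/(t+2.4)² = 330t/[(t+2.4)(11+t)] gives 2.4(11+t) = t(t+2.4), so t² = 2.4×11 = 26.4.
t* = √26.4 = 5.138 min.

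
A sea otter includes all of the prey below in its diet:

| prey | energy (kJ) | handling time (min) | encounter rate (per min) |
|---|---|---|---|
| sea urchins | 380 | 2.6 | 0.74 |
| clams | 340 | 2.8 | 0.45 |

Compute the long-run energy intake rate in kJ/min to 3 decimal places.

103.776 kJ/min

Energy encountered per unit search time: 0.74×380 + 0.45×340 = 434.2 kJ/min.
Handling time per unit search time: 0.74×2.6 + 0.45×2.8 = 3.184.
Rate = 434.2/(1 + 3.184) = 103.8 kJ/min.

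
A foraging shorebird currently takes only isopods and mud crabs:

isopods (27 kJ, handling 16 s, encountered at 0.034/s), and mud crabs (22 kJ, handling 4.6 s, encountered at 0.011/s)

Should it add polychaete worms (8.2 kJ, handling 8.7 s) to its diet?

Yes

On isopods and mud crabs alone, R = ΣλE/(1+Σλh) = 1.16/1.595 = 0.7275 kJ/s.
polychaete worms: E/h = 8.2/8.7 = 0.9425 kJ/s.
0.9425 > 0.7275, so adding polychaete worms raises the average — include it.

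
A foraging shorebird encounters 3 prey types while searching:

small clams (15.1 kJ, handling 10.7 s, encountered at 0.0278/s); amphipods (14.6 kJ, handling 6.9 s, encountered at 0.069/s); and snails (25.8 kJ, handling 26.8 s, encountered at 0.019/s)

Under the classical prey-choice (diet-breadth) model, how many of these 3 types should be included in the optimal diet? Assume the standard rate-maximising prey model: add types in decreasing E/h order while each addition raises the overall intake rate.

3

Profitabilities (E/h, kJ/s): amphipods 2.12, small clams 1.41, snails 0.963. Add prey in this order while the next type's profitability exceeds the intake rate on those already taken.
Rate on top 1: 0.6825. small clams: 1.41 > 0.6825 → include.
Rate on top 2: 0.8047. snails: 0.963 > 0.8047 → include.
Optimal diet: amphipods, small clams, snails — 3 of 3 types.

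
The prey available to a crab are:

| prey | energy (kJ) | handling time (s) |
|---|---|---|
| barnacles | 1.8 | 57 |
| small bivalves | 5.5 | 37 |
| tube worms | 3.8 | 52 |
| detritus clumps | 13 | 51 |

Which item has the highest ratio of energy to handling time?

detritus clumps

Profitability E/h (kJ/s): barnacles = 1.8/57 = 0.0316, small bivalves = 5.5/37 = 0.149, tube worms = 3.8/52 = 0.0731, detritus clumps = 13/51 = 0.255.
Ranked: detritus clumps > small bivalves > tube worms > barnacles.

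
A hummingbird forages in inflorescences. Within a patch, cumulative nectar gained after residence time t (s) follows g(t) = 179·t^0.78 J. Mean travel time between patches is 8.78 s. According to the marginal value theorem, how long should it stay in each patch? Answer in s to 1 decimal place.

31.1 s

Optimal t* satisfies g'(t*) = g(t*)/(T + t*).
g'(t) = 0.78·179·t^-0.22. Setting 0.78·179·t^-0.22 = 179·t^0.78/(8.78+t) gives 0.78(8.78+t) = t, so 0.22·t = 0.78×8.78.
t* = 0.78×8.78/0.22 = 31.13 s.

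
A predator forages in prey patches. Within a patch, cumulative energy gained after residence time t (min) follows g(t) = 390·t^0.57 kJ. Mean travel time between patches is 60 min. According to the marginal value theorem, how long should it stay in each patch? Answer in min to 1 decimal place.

79.5 min

Maximise g(t)/(T+t): set derivative to zero → g'(t)(T+t) = g(t).
g'(t) = 0.57·390·t^-0.43. Setting 0.57·390·t^-0.43 = 390·t^0.57/(60+t) gives 0.57(60+t) = t, so 0.43·t = 0.57×60.
t* = 0.57×60/0.43 = 79.53 min.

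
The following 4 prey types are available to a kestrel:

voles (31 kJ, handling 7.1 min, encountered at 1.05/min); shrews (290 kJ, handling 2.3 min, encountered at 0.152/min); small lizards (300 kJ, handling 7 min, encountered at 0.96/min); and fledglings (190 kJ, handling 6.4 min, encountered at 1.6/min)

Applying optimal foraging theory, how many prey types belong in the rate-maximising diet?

2

Profitabilities (E/h, kJ/min): shrews 126, small lizards 42.9, fledglings 29.7, voles 4.37. Add prey in this order while the next type's profitability exceeds the intake rate on those already taken.
Rate on top 1: 32.66. small lizards: 42.9 > 32.66 → include.
Rate on top 2: 41.15. fledglings: 29.7 < 41.15 → exclude; stop.
Optimal diet: shrews, small lizards — 2 of 4 types.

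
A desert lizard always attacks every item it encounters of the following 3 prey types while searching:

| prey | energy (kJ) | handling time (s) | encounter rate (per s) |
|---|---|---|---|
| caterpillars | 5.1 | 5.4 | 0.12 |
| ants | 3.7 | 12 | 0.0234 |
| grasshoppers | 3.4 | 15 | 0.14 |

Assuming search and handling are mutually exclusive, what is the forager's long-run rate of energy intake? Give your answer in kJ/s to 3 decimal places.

0.292 kJ/s

R = Σλ_iE_i / (1 + Σλ_ih_i)
Numerator: 0.12×5.1 + 0.0234×3.7 + 0.14×3.4 = 1.175
Denominator: 1 + 0.12×5.4 + 0.0234×12 + 0.14×15 = 4.029
R = 1.175/4.029 = 0.2915 kJ/s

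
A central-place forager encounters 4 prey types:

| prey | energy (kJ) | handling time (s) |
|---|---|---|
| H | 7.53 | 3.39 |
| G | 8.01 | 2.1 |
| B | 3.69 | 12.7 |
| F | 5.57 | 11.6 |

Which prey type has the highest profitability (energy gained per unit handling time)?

G

In descending order of E/h:
G: 8.01/2.1 = 3.81 kJ/s
H: 7.53/3.39 = 2.22 kJ/s
F: 5.57/11.6 = 0.48 kJ/s
B: 3.69/12.7 = 0.291 kJ/s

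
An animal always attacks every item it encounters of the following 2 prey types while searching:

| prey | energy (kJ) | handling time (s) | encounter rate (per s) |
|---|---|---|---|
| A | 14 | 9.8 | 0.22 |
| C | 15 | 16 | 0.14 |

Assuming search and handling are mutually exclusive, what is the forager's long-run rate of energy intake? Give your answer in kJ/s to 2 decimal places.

0.96 kJ/s

R = Σλ_iE_i / (1 + Σλ_ih_i)
Numerator: 0.22×14 + 0.14×15 = 5.18
Denominator: 1 + 0.22×9.8 + 0.14×16 = 5.396
R = 5.18/5.396 = 0.96 kJ/s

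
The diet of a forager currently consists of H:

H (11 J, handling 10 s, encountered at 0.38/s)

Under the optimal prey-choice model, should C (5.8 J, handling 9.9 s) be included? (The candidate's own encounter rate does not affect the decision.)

No

Current rate: (0.38×11)/(1 + 0.38×10) = 0.8708 J/s.
C: E/h = 5.8/9.9 = 0.5859 J/s.
0.5859 < 0.8708, so adding C would lower the average — exclude it.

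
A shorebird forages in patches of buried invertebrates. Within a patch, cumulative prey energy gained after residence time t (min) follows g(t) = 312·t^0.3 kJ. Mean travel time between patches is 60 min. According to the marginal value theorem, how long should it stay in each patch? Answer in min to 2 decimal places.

25.71 min

Optimal t* satisfies g'(t*) = g(t*)/(T + t*).
g'(t) = 0.3·312·t^-0.7. Setting 0.3·312·t^-0.7 = 312·t^0.3/(60+t) gives 0.3(60+t) = t, so 0.70·t = 0.3×60.
t* = 0.3×60/0.70 = 25.71 min.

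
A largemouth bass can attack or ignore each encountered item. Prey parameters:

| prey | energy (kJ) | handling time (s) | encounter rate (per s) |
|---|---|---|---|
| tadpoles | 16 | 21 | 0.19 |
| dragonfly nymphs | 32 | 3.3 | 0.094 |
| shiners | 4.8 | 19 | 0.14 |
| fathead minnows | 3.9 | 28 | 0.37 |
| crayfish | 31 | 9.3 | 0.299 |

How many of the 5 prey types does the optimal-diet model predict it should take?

2

Profitabilities (E/h, kJ/s): dragonfly nymphs 9.7, crayfish 3.33, tadpoles 0.762, shiners 0.253, fathead minnows 0.139. Add prey in this order while the next type's profitability exceeds the intake rate on those already taken.
Rate on top 1: 2.296. crayfish: 3.33 > 2.296 → include.
Rate on top 2: 3.001. tadpoles: 0.762 < 3.001 → exclude; stop.
Optimal diet: dragonfly nymphs, crayfish — 2 of 5 types.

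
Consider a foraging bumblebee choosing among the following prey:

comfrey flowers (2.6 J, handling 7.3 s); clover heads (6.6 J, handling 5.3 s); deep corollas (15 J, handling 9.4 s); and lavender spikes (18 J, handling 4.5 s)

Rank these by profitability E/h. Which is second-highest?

In descending order of E/h:
lavender spikes: 18/4.5 = 4 J/s
deep corollas: 15/9.4 = 1.6 J/s
clover heads: 6.6/5.3 = 1.25 J/s
comfrey flowers: 2.6/7.3 = 0.356 J/s

deep corollas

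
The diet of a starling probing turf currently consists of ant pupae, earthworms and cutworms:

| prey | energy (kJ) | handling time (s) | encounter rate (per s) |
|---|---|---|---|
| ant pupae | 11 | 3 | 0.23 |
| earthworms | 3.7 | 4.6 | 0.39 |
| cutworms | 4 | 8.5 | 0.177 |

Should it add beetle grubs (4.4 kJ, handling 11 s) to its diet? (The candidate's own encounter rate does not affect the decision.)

Current rate: (0.23×11 + 0.39×3.7 + 0.177×4)/(1 + 0.23×3 + 0.39×4.6 + 0.177×8.5) = 0.9384 kJ/s.
beetle grubs: E/h = 4.4/11 = 0.4 kJ/s.
0.4 < 0.9384, so adding beetle grubs would lower the average — exclude it.

No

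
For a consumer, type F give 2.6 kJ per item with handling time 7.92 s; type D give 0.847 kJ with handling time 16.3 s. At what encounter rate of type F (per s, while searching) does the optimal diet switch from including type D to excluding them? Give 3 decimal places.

0.024 per s

Drop type D once their profitability E₂/h₂ falls below the rate achievable on type F alone: E₂/h₂ = λE₁/(1 + λh₁).
Solve for λ: λE₁h₂ = E₂(1 + λh₁) → λ(E₁h₂ − E₂h₁) = E₂ → λ = E₂/(E₁h₂ − E₂h₁).
λ = 0.847/(2.6×16.3 − 0.847×7.92) = 0.847/35.67 = 0.02374 per s.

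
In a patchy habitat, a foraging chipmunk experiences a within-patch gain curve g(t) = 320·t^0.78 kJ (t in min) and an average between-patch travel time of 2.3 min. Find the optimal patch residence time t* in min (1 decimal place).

8.2 min

Maximise g(t)/(T+t): set derivative to zero → g'(t)(T+t) = g(t).
g'(t) = 0.78·320·t^-0.22. Setting 0.78·320·t^-0.22 = 320·t^0.78/(2.3+t) gives 0.78(2.3+t) = t, so 0.22·t = 0.78×2.3.
t* = 0.78×2.3/0.22 = 8.155 min.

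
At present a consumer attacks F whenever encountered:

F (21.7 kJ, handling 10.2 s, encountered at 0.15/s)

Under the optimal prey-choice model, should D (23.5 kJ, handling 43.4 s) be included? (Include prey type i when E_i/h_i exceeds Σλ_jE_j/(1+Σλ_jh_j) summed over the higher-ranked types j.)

On F alone, R = ΣλE/(1+Σλh) = 3.255/2.53 = 1.287 kJ/s.
Profitability of D: 23.5/43.4 = 0.5415 kJ/s.
Since 0.5415 < R, time spent handling D is better spent searching.

No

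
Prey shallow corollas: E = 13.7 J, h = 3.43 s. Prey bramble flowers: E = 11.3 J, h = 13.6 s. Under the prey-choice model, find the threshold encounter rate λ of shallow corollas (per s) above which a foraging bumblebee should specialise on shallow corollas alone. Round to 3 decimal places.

0.077 per s

At the threshold, the rate on shallow corollas alone equals the profitability of bramble flowers: λ·13.7/(1 + λ·3.43) = 11.3/13.6 = 0.8309.
Rearranging, λ(13.7 − 0.8309×3.43) = 0.8309, so λ = 0.8309/10.85 = 0.07658 per s.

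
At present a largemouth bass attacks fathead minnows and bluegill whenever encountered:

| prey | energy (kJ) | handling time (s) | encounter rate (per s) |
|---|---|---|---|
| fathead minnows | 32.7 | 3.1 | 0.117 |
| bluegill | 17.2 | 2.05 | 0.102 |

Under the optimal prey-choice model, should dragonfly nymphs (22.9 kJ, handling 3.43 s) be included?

Current rate: (0.117×32.7 + 0.102×17.2)/(1 + 0.117×3.1 + 0.102×2.05) = 3.55 kJ/s.
dragonfly nymphs: E/h = 22.9/3.43 = 6.676 kJ/s.
6.676 > 3.55, so adding dragonfly nymphs raises the average — include it.

Yes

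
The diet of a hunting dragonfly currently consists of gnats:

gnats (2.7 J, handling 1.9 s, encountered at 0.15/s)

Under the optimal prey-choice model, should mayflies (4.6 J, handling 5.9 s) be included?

Yes

Current rate: (0.15×2.7)/(1 + 0.15×1.9) = 0.3152 J/s.
mayflies: E/h = 4.6/5.9 = 0.7797 J/s.
Since 0.7797 > R, including mayflies increases the long-run rate.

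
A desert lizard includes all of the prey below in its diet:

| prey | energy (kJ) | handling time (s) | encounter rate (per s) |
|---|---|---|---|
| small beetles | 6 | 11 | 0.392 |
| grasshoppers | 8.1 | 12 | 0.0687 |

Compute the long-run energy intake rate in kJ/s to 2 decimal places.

Energy encountered per unit search time: 0.392×6 + 0.0687×8.1 = 2.908 kJ/s.
Handling time per unit search time: 0.392×11 + 0.0687×12 = 5.136.
Rate = 2.908/(1 + 5.136) = 0.474 kJ/s.

0.47 kJ/s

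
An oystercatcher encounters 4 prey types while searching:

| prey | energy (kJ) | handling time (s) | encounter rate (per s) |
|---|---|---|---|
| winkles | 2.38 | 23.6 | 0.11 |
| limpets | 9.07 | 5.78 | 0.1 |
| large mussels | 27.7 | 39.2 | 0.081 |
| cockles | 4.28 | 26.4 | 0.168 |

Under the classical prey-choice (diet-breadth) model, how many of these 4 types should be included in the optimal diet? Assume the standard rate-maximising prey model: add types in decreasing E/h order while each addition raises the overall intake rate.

Rank by E/h (kJ/s): limpets 1.57, large mussels 0.707, cockles 0.162, winkles 0.101. Include each in turn until the next type's E/h falls below the running intake rate.
Rate on top 1: 0.5748. large mussels: 0.707 > 0.5748 → include.
Rate on top 2: 0.6629. cockles: 0.162 < 0.6629 → exclude; stop.
Optimal diet: limpets, large mussels — 2 of 4 types.

2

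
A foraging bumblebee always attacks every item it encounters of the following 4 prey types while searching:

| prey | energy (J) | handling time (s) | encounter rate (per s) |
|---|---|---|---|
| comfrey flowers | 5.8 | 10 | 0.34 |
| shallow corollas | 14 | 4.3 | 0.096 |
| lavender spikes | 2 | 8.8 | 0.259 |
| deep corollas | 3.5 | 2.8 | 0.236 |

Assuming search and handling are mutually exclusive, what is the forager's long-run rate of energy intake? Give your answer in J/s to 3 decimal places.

0.601 J/s

R = Σλ_iE_i / (1 + Σλ_ih_i)
Numerator: 0.34×5.8 + 0.096×14 + 0.259×2 + 0.236×3.5 = 4.66
Denominator: 1 + 0.34×10 + 0.096×4.3 + 0.259×8.8 + 0.236×2.8 = 7.753
R = 4.66/7.753 = 0.6011 J/s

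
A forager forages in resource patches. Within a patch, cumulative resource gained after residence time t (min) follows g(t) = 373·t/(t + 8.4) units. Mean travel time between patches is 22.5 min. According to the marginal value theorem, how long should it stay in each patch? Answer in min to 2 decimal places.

Optimal t* satisfies g'(t*) = g(t*)/(T + t*).
g'(t) = 373·8.4/(t + 8.4)². Setting 373·8.4/(t+8.4)² = 373t/[(t+8.4)(22.5+t)] gives 8.4(22.5+t) = t(t+8.4), so t² = 8.4×22.5 = 189.
t* = √189 = 13.75 min.

13.75 min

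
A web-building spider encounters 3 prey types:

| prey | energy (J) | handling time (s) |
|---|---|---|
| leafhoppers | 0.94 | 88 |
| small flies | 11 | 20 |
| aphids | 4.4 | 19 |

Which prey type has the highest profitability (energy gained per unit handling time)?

In descending order of E/h:
small flies: 11/20 = 0.55 J/s
aphids: 4.4/19 = 0.232 J/s
leafhoppers: 0.94/88 = 0.0107 J/s

small flies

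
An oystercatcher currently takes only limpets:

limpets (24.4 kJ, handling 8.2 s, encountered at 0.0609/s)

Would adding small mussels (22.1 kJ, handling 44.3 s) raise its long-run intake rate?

No

Current rate: (0.0609×24.4)/(1 + 0.0609×8.2) = 0.991 kJ/s.
small mussels: E/h = 22.1/44.3 = 0.4989 kJ/s.
Since 0.4989 < R, time spent handling small mussels is better spent searching.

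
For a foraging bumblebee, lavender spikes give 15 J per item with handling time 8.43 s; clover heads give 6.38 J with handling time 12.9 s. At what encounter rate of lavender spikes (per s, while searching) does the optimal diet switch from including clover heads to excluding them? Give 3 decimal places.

The zero-one rule: include clover heads iff E₂/h₂ > λE₁/(1+λh₁). Equality gives the switch point.
λE₁h₂ = E₂ + λE₂h₁ ⇒ λ = E₂/(E₁h₂ − E₂h₁) = 6.38/(193.5 − 53.78) = 0.04566 per s.

0.046 per s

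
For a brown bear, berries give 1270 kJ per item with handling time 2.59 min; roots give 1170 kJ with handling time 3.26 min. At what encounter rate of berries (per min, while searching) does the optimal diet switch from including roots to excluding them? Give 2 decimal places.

1.05 per min

Drop roots once their profitability E₂/h₂ falls below the rate achievable on berries alone: E₂/h₂ = λE₁/(1 + λh₁).
Solve for λ: λE₁h₂ = E₂(1 + λh₁) → λ(E₁h₂ − E₂h₁) = E₂ → λ = E₂/(E₁h₂ − E₂h₁).
λ = 1170/(1270×3.26 − 1170×2.59) = 1170/1110 = 1.054 per min.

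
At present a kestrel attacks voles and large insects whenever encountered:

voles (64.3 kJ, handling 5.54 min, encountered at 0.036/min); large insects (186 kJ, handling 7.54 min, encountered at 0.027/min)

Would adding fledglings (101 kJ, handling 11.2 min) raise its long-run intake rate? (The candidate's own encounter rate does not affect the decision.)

Intake rate on the current diet: R = (0.036×64.3 + 0.027×186) / (1 + 0.036×5.54 + 0.027×7.54) = 7.337/1.403 = 5.229 kJ/min.
Profitability of fledglings: 101/11.2 = 9.018 kJ/min.
9.018 > 5.229, so adding fledglings raises the average — include it.

Yes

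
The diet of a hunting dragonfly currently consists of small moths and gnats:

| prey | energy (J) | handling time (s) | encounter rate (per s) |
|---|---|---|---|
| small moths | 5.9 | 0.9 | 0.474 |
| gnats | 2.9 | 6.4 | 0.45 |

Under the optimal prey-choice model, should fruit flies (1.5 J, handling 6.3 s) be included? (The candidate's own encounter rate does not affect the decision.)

No

Current rate: (0.474×5.9 + 0.45×2.9)/(1 + 0.474×0.9 + 0.45×6.4) = 0.9524 J/s.
fruit flies: E/h = 1.5/6.3 = 0.2381 J/s.
Since 0.2381 < R, time spent handling fruit flies is better spent searching.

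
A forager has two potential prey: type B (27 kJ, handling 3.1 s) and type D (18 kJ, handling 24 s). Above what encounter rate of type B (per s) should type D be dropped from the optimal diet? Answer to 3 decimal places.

At the threshold, the rate on type B alone equals the profitability of type D: λ·27/(1 + λ·3.1) = 18/24 = 0.75.
Rearranging, λ(27 − 0.75×3.1) = 0.75, so λ = 0.75/24.68 = 0.0304 per s.

0.030 per s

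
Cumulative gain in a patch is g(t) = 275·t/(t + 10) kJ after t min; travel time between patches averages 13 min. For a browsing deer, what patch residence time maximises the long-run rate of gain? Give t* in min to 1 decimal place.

11.4 min

By the marginal value theorem, leave when the instantaneous gain rate g'(t) equals the habitat-wide average g(t)/(T + t).
g'(t) = 275·10/(t + 10)². Setting 275·10/(t+10)² = 275t/[(t+10)(13+t)] gives 10(13+t) = t(t+10), so t² = 10×13 = 130.
t* = √130 = 11.4 min.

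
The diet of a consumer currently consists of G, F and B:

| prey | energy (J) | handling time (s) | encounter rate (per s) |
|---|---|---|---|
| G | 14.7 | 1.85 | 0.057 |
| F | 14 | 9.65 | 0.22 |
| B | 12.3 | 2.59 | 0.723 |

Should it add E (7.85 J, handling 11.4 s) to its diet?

No

Current rate: (0.057×14.7 + 0.22×14 + 0.723×12.3)/(1 + 0.057×1.85 + 0.22×9.65 + 0.723×2.59) = 2.511 J/s.
Profitability of E: 7.85/11.4 = 0.6886 J/s.
0.6886 < 2.511, so adding E would lower the average — exclude it.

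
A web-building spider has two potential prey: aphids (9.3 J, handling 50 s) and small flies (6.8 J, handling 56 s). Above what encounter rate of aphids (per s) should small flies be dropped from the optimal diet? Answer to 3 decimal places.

0.038 per s

Drop small flies once their profitability E₂/h₂ falls below the rate achievable on aphids alone: E₂/h₂ = λE₁/(1 + λh₁).
Solve for λ: λE₁h₂ = E₂(1 + λh₁) → λ(E₁h₂ − E₂h₁) = E₂ → λ = E₂/(E₁h₂ − E₂h₁).
λ = 6.8/(9.3×56 − 6.8×50) = 6.8/180.8 = 0.03761 per s.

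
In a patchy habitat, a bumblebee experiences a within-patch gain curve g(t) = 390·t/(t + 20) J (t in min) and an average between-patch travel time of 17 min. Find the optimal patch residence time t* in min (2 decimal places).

By the marginal value theorem, leave when the instantaneous gain rate g'(t) equals the habitat-wide average g(t)/(T + t).
g'(t) = 390·20/(t + 20)². Setting 390·20/(t+20)² = 390t/[(t+20)(17+t)] gives 20(17+t) = t(t+20), so t² = 20×17 = 340.
t* = √340 = 18.44 min.

18.44 min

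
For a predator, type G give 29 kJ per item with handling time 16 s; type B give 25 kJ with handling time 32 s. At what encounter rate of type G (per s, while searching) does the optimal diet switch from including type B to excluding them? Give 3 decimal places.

0.047 per s

At the threshold, the rate on type G alone equals the profitability of type B: λ·29/(1 + λ·16) = 25/32 = 0.7812.
Rearranging, λ(29 − 0.7812×16) = 0.7812, so λ = 0.7812/16.5 = 0.04735 per s.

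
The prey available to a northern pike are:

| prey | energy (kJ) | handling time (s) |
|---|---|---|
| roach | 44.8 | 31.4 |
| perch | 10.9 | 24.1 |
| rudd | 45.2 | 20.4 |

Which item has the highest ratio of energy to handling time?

Profitability E/h (kJ/s): roach = 44.8/31.4 = 1.43, perch = 10.9/24.1 = 0.452, rudd = 45.2/20.4 = 2.22.
Ranked: rudd > roach > perch.

rudd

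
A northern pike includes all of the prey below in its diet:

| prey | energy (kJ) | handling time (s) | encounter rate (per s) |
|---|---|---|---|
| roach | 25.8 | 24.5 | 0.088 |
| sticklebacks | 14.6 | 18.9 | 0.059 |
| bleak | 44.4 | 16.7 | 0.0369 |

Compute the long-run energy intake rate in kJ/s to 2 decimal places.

R = Σλ_iE_i / (1 + Σλ_ih_i)
Numerator: 0.088×25.8 + 0.059×14.6 + 0.0369×44.4 = 4.77
Denominator: 1 + 0.088×24.5 + 0.059×18.9 + 0.0369×16.7 = 4.887
R = 4.77/4.887 = 0.976 kJ/s

0.98 kJ/s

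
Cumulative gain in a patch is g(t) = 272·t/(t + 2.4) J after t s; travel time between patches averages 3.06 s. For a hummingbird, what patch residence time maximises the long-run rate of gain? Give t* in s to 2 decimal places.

2.71 s

Optimal t* satisfies g'(t*) = g(t*)/(T + t*).
g'(t) = 272·2.4/(t + 2.4)². Setting 272·2.4/(t+2.4)² = 272t/[(t+2.4)(3.06+t)] gives 2.4(3.06+t) = t(t+2.4), so t² = 2.4×3.06 = 7.344.
t* = √7.344 = 2.71 s.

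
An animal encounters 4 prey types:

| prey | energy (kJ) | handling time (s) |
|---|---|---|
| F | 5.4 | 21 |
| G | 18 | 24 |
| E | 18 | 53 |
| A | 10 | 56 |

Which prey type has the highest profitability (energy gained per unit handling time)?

G

Profitability E/h (kJ/s): F = 5.4/21 = 0.257, G = 18/24 = 0.75, E = 18/53 = 0.34, A = 10/56 = 0.179.
Ranked: G > E > F > A.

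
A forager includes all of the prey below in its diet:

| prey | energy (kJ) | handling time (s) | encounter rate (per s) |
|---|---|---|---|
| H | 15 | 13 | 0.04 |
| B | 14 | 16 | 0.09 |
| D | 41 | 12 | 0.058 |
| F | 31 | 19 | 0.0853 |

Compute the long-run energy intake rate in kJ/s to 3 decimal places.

1.304 kJ/s

R = Σλ_iE_i / (1 + Σλ_ih_i)
Numerator: 0.04×15 + 0.09×14 + 0.058×41 + 0.0853×31 = 6.882
Denominator: 1 + 0.04×13 + 0.09×16 + 0.058×12 + 0.0853×19 = 5.277
R = 6.882/5.277 = 1.304 kJ/s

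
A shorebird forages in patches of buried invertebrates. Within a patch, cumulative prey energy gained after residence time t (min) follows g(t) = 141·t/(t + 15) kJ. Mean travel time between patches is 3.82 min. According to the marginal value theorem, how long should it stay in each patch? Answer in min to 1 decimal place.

7.6 min

By the marginal value theorem, leave when the instantaneous gain rate g'(t) equals the habitat-wide average g(t)/(T + t).
g'(t) = 141·15/(t + 15)². Setting 141·15/(t+15)² = 141t/[(t+15)(3.82+t)] gives 15(3.82+t) = t(t+15), so t² = 15×3.82 = 57.3.
t* = √57.3 = 7.57 min.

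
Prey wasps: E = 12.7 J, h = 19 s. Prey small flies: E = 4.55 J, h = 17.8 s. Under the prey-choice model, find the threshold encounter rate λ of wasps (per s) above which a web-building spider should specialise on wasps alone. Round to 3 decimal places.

At the threshold, the rate on wasps alone equals the profitability of small flies: λ·12.7/(1 + λ·19) = 4.55/17.8 = 0.2556.
Rearranging, λ(12.7 − 0.2556×19) = 0.2556, so λ = 0.2556/7.843 = 0.03259 per s.

0.033 per s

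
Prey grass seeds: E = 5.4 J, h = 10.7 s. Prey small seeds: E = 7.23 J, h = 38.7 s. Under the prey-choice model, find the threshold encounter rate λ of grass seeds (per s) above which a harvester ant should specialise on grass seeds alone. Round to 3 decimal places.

0.055 per s

At the threshold, the rate on grass seeds alone equals the profitability of small seeds: λ·5.4/(1 + λ·10.7) = 7.23/38.7 = 0.1868.
Rearranging, λ(5.4 − 0.1868×10.7) = 0.1868, so λ = 0.1868/3.401 = 0.05493 per s.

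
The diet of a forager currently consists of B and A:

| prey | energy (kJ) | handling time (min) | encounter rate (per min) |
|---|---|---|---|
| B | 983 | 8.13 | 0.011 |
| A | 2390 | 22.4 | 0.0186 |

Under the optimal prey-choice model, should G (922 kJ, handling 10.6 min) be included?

Yes

On B and A alone, R = ΣλE/(1+Σλh) = 55.27/1.506 = 36.7 kJ/min.
Profitability of G: 922/10.6 = 86.98 kJ/min.
Since 86.98 > R, including G increases the long-run rate.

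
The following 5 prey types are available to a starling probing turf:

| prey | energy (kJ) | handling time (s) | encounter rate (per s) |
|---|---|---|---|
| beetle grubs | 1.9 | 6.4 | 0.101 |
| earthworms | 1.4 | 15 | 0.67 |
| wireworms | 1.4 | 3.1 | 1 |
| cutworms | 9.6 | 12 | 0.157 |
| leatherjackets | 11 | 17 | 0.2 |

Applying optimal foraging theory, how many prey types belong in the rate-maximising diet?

2

Rank by E/h (kJ/s): cutworms 0.8, leatherjackets 0.647, wireworms 0.452, beetle grubs 0.297, earthworms 0.0933. Include each in turn until the next type's E/h falls below the running intake rate.
Rate on top 1: 0.5226. leatherjackets: 0.647 > 0.5226 → include.
Rate on top 2: 0.5899. wireworms: 0.452 < 0.5899 → exclude; stop.
Optimal diet: cutworms, leatherjackets — 2 of 5 types.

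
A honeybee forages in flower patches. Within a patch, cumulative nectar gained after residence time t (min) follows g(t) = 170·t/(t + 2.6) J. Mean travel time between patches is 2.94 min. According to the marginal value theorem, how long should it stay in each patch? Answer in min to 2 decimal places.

Optimal t* satisfies g'(t*) = g(t*)/(T + t*).
g'(t) = 170·2.6/(t + 2.6)². Setting 170·2.6/(t+2.6)² = 170t/[(t+2.6)(2.94+t)] gives 2.6(2.94+t) = t(t+2.6), so t² = 2.6×2.94 = 7.644.
t* = √7.644 = 2.765 min.

2.76 min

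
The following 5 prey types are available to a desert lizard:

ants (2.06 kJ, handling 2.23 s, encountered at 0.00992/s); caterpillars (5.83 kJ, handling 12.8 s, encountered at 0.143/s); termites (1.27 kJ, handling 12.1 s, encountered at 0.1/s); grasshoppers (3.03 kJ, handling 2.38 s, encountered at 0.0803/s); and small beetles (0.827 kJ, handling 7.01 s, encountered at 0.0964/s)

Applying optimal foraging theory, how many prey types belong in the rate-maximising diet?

E/h in descending order: grasshoppers 1.27, ants 0.924, caterpillars 0.455, small beetles 0.118, termites 0.105 kJ/s. The optimal diet is the largest prefix of this list for which every included type satisfies E_i/h_i > R on the types above it.
Rate on top 1: 0.2043. ants: 0.924 > 0.2043 → include.
Rate on top 2: 0.2174. caterpillars: 0.455 > 0.2174 → include.
Rate on top 3: 0.3606. small beetles: 0.118 < 0.3606 → exclude; stop.
Optimal diet: grasshoppers, ants, caterpillars — 3 of 5 types.

3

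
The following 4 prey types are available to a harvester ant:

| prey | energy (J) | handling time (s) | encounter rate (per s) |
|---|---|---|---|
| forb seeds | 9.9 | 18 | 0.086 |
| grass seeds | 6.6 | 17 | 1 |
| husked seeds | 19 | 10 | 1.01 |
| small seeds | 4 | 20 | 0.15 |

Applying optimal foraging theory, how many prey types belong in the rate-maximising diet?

Profitabilities (E/h, J/s): husked seeds 1.9, forb seeds 0.55, grass seeds 0.388, small seeds 0.2. Add prey in this order while the next type's profitability exceeds the intake rate on those already taken.
Rate on top 1: 1.729. forb seeds: 0.55 < 1.729 → exclude; stop.
Optimal diet: husked seeds — 1 of 4 types.

1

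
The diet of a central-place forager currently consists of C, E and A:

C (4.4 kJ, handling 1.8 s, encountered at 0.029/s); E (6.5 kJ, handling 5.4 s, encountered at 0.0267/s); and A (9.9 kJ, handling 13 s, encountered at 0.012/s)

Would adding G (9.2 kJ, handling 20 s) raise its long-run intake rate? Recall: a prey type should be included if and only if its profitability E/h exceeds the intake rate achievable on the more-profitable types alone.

Yes

On C, E and A alone, R = ΣλE/(1+Σλh) = 0.42/1.352 = 0.3105 kJ/s.
Profitability of G: 9.2/20 = 0.46 kJ/s.
Since 0.46 > R, including G increases the long-run rate.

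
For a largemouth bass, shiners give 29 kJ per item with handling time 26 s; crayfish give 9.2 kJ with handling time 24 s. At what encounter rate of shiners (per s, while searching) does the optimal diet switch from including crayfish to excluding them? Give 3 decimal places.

0.020 per s

At the threshold, the rate on shiners alone equals the profitability of crayfish: λ·29/(1 + λ·26) = 9.2/24 = 0.3833.
Rearranging, λ(29 − 0.3833×26) = 0.3833, so λ = 0.3833/19.03 = 0.02014 per s.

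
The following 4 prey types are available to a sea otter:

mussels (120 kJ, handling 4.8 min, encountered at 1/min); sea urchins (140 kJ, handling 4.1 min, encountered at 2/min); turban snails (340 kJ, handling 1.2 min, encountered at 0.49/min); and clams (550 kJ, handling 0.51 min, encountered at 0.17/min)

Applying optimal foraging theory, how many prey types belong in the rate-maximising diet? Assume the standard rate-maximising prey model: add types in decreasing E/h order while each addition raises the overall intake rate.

E/h in descending order: clams 1.08e+03, turban snails 283, sea urchins 34.1, mussels 25 kJ/min. The optimal diet is the largest prefix of this list for which every included type satisfies E_i/h_i > R on the types above it.
Rate on top 1: 86.04. turban snails: 283 > 86.04 → include.
Rate on top 2: 155.3. sea urchins: 34.1 < 155.3 → exclude; stop.
Optimal diet: clams, turban snails — 2 of 4 types.

2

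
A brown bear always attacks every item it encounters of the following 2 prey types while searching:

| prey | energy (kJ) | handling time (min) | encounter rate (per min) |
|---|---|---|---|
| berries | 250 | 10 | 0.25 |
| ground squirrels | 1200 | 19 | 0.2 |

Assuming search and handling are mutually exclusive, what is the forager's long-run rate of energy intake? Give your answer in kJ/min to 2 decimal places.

41.44 kJ/min

R = Σλ_iE_i / (1 + Σλ_ih_i)
Numerator: 0.25×250 + 0.2×1200 = 302.5
Denominator: 1 + 0.25×10 + 0.2×19 = 7.3
R = 302.5/7.3 = 41.44 kJ/min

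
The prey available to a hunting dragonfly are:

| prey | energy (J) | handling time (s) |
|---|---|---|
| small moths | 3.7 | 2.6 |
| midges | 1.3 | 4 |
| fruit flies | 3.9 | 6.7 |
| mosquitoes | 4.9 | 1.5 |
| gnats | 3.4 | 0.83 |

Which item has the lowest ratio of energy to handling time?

midges

Profitability E/h (J/s): small moths = 3.7/2.6 = 1.42, midges = 1.3/4 = 0.325, fruit flies = 3.9/6.7 = 0.582, mosquitoes = 4.9/1.5 = 3.27, gnats = 3.4/0.83 = 4.1.
Ranked: gnats > mosquitoes > small moths > fruit flies > midges.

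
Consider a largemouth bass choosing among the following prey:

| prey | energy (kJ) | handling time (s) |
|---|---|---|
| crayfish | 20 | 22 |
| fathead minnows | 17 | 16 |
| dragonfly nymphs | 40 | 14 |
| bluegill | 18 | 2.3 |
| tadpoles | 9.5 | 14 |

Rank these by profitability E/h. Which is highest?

bluegill

Profitability E/h (kJ/s): crayfish = 20/22 = 0.909, fathead minnows = 17/16 = 1.06, dragonfly nymphs = 40/14 = 2.86, bluegill = 18/2.3 = 7.83, tadpoles = 9.5/14 = 0.679.
Ranked: bluegill > dragonfly nymphs > fathead minnows > crayfish > tadpoles.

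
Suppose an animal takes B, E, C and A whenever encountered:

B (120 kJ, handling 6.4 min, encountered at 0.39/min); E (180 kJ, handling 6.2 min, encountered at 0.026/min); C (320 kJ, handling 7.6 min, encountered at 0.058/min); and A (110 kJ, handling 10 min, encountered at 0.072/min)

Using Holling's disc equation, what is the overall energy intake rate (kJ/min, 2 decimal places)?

16.18 kJ/min

R = Σλ_iE_i / (1 + Σλ_ih_i)
Numerator: 0.39×120 + 0.026×180 + 0.058×320 + 0.072×110 = 77.96
Denominator: 1 + 0.39×6.4 + 0.026×6.2 + 0.058×7.6 + 0.072×10 = 4.818
R = 77.96/4.818 = 16.18 kJ/min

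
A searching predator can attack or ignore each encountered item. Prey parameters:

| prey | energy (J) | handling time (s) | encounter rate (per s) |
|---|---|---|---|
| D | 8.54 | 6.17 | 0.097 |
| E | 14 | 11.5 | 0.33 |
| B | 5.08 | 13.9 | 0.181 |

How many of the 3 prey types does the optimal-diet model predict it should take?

Profitabilities (E/h, J/s): D 1.38, E 1.22, B 0.365. Add prey in this order while the next type's profitability exceeds the intake rate on those already taken.
Rate on top 1: 0.5182. E: 1.22 > 0.5182 → include.
Rate on top 2: 1.01. B: 0.365 < 1.01 → exclude; stop.
Optimal diet: D, E — 2 of 3 types.

2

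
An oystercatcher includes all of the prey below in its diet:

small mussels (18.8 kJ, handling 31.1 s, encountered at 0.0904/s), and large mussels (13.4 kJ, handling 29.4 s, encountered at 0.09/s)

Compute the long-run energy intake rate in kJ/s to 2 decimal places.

0.45 kJ/s

Energy encountered per unit search time: 0.0904×18.8 + 0.09×13.4 = 2.906 kJ/s.
Handling time per unit search time: 0.0904×31.1 + 0.09×29.4 = 5.457.
Rate = 2.906/(1 + 5.457) = 0.4499 kJ/s.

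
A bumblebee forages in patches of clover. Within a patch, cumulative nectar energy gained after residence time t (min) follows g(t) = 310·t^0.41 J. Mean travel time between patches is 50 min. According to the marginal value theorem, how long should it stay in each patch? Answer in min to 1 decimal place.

34.7 min

Maximise g(t)/(T+t): set derivative to zero → g'(t)(T+t) = g(t).
g'(t) = 0.41·310·t^-0.59. Setting 0.41·310·t^-0.59 = 310·t^0.41/(50+t) gives 0.41(50+t) = t, so 0.59·t = 0.41×50.
t* = 0.41×50/0.59 = 34.75 min.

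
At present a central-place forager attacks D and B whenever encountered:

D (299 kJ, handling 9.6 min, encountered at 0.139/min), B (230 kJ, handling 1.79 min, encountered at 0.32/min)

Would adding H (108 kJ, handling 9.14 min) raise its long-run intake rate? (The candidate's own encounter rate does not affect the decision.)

No

Current rate: (0.139×299 + 0.32×230)/(1 + 0.139×9.6 + 0.32×1.79) = 39.61 kJ/min.
Profitability of H: 108/9.14 = 11.82 kJ/min.
Since 11.82 < R, time spent handling H is better spent searching.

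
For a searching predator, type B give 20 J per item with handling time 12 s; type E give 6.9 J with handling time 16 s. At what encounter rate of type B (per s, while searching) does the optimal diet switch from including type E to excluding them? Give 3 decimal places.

Drop type E once their profitability E₂/h₂ falls below the rate achievable on type B alone: E₂/h₂ = λE₁/(1 + λh₁).
Solve for λ: λE₁h₂ = E₂(1 + λh₁) → λ(E₁h₂ − E₂h₁) = E₂ → λ = E₂/(E₁h₂ − E₂h₁).
λ = 6.9/(20×16 − 6.9×12) = 6.9/237.2 = 0.02909 per s.

0.029 per s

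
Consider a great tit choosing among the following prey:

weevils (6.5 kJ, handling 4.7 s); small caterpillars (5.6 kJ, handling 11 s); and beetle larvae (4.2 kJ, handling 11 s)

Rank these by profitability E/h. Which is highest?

weevils

Profitability E/h (kJ/s): weevils = 6.5/4.7 = 1.38, small caterpillars = 5.6/11 = 0.509, beetle larvae = 4.2/11 = 0.382.
Ranked: weevils > small caterpillars > beetle larvae.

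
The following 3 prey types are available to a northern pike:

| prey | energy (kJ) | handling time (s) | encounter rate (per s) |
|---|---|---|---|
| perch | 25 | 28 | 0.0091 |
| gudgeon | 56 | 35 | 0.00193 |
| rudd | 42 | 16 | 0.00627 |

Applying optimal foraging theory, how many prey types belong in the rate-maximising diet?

3

Rank by E/h (kJ/s): rudd 2.62, gudgeon 1.6, perch 0.893. Include each in turn until the next type's E/h falls below the running intake rate.
Rate on top 1: 0.2393. gudgeon: 1.6 > 0.2393 → include.
Rate on top 2: 0.318. perch: 0.893 > 0.318 → include.
Optimal diet: rudd, gudgeon, perch — 3 of 3 types.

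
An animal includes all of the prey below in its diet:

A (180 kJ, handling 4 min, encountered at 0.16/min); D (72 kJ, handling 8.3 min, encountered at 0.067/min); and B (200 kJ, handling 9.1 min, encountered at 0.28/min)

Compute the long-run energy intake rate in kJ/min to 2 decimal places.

Energy encountered per unit search time: 0.16×180 + 0.067×72 + 0.28×200 = 89.62 kJ/min.
Handling time per unit search time: 0.16×4 + 0.067×8.3 + 0.28×9.1 = 3.744.
Rate = 89.62/(1 + 3.744) = 18.89 kJ/min.

18.89 kJ/min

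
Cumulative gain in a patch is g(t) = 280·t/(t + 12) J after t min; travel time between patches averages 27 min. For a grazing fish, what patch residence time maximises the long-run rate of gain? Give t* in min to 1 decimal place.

18.0 min

Optimal t* satisfies g'(t*) = g(t*)/(T + t*).
g'(t) = 280·12/(t + 12)². Setting 280·12/(t+12)² = 280t/[(t+12)(27+t)] gives 12(27+t) = t(t+12), so t² = 12×27 = 324.
t* = √324 = 18 min.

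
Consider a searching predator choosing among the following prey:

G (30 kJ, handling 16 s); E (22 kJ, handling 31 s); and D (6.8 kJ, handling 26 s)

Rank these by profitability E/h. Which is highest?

G

Profitability E/h (kJ/s): G = 30/16 = 1.88, E = 22/31 = 0.71, D = 6.8/26 = 0.262.
Ranked: G > E > D.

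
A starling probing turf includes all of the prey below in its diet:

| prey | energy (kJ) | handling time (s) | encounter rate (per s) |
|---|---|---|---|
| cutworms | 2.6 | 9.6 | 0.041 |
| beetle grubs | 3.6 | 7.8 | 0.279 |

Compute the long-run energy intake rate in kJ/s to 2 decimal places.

0.31 kJ/s

R = (0.041×2.6 + 0.279×3.6) / (1 + 0.041×9.6 + 0.279×7.8) = 1.111/3.57 = 0.3112 kJ/s.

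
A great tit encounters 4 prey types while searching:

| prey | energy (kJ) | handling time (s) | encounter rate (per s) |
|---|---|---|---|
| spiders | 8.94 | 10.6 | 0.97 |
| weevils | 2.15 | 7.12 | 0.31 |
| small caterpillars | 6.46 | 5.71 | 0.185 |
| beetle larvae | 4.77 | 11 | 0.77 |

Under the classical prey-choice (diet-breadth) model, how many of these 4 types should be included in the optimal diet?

2

E/h in descending order: small caterpillars 1.13, spiders 0.843, beetle larvae 0.434, weevils 0.302 kJ/s. The optimal diet is the largest prefix of this list for which every included type satisfies E_i/h_i > R on the types above it.
Rate on top 1: 0.5812. spiders: 0.843 > 0.5812 → include.
Rate on top 2: 0.7997. beetle larvae: 0.434 < 0.7997 → exclude; stop.
Optimal diet: small caterpillars, spiders — 2 of 4 types.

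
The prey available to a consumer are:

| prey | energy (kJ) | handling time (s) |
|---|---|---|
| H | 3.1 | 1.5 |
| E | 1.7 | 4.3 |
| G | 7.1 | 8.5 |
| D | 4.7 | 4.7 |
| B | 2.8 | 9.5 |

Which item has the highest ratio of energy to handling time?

Profitability E/h (kJ/s): H = 3.1/1.5 = 2.07, E = 1.7/4.3 = 0.395, G = 7.1/8.5 = 0.835, D = 4.7/4.7 = 1, B = 2.8/9.5 = 0.295.
Ranked: H > D > G > E > B.

H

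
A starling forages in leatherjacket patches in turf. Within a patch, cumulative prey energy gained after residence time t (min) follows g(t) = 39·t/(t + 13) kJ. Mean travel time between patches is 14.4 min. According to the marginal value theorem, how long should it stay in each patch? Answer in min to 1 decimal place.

13.7 min

By the marginal value theorem, leave when the instantaneous gain rate g'(t) equals the habitat-wide average g(t)/(T + t).
g'(t) = 39·13/(t + 13)². Setting 39·13/(t+13)² = 39t/[(t+13)(14.4+t)] gives 13(14.4+t) = t(t+13), so t² = 13×14.4 = 187.2.
t* = √187.2 = 13.68 min.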